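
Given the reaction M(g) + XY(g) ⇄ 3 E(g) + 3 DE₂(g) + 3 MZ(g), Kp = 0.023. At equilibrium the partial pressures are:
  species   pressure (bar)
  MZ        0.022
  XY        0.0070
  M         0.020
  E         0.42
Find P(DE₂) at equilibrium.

At equilibrium, Kp = P(E)³·P(DE₂)³·P(MZ)³ / (P(M)·P(XY)) = 0.023.
(0.42)³·(P(DE₂))³·(0.022)³ / ((0.020)·(0.0070)) = 0.023
P(DE₂)³ = 4.08 ⇒ P(DE₂) = 1.6 bar

P(DE₂) = 1.6 bar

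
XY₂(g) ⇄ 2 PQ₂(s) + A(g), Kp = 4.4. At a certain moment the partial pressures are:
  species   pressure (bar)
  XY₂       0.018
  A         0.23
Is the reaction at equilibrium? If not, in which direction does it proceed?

in the reverse direction

(PQ₂ is a pure solid — omitted from Qp.)
Qp = P(A) / P(XY₂) = (0.23) / (0.018) = 13
Qp = 13 > Kp = 4.4, so the reverse reaction proceeds.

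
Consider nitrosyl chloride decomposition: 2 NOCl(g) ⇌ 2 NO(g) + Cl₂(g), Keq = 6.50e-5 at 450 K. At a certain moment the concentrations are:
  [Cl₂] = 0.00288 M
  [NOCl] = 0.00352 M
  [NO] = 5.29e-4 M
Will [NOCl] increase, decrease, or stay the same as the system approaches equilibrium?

stay the same

Q = [NO]²·[Cl₂] / [NOCl]² = (5.29e-4)²·(0.00288) / (0.00352)² = 6.50e-5
Q = 6.50e-5 = Keq; the system is at equilibrium.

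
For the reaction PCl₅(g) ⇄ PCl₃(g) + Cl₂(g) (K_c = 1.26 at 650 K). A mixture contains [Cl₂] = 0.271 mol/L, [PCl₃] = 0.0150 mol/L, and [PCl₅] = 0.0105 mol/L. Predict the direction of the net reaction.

Q_c = [PCl₃]·[Cl₂] / [PCl₅] = (0.0150)·(0.271) / (0.0105) = 0.387
Q_c = 0.387 < K_c = 1.26, so the forward reaction proceeds.

forward (toward products)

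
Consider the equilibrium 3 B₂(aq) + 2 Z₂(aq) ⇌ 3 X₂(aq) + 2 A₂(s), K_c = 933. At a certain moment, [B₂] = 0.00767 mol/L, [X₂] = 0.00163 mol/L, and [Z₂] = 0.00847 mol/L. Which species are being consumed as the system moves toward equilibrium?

B₂, Z₂ (reactants)

(A₂ is a pure solid — omitted from Q_c.)
Q_c = [X₂]³ / ([B₂]³·[Z₂]²) = (0.00163)³ / ((0.00767)³·(0.00847)²) = 134
Q_c = 134 < K_c = 933: net forward reaction.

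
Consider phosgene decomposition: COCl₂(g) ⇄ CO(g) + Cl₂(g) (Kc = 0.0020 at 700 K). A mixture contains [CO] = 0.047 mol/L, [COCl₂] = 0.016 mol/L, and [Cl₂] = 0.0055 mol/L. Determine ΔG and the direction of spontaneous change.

Qc = [CO]·[Cl₂] / [COCl₂] = (0.047)·(0.0055) / (0.016) = 0.0162
ΔG = RT ln(Qc/Kc) = (8.314 J mol⁻¹ K⁻¹)(700 K) × ln(0.0162/0.0020)
   = (5.820 kJ/mol)(2.092) = 12.2 kJ/mol
ΔG > 0, so the forward reaction is non-spontaneous (proceeds in reverse).

ΔG = 12.2 kJ/mol; the forward reaction is non-spontaneous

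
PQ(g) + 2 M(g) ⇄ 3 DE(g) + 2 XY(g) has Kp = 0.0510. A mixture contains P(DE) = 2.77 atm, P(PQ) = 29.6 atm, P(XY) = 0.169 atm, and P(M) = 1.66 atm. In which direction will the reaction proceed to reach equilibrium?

Qp = P(DE)³·P(XY)² / (P(PQ)·P(M)²) = (2.77)³·(0.169)² / ((29.6)·(1.66)²) = 0.00744
Qp = 0.00744 < Kp = 0.0510, so the forward reaction proceeds.

in the forward direction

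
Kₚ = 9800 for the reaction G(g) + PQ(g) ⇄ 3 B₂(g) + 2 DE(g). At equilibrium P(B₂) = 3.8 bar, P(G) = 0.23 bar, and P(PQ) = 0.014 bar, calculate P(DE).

At equilibrium, Kₚ = P(B₂)³·P(DE)² / (P(G)·P(PQ)) = 9800.
(3.8)³·(P(DE))² / ((0.23)·(0.014)) = 9800
P(DE)² = 0.575 ⇒ P(DE) = 0.76 bar

P(DE) = 0.76 bar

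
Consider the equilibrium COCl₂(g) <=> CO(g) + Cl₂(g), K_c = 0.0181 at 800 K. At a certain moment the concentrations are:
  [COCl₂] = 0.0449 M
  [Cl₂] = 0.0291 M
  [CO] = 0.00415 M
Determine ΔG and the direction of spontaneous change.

Q_c = [CO]·[Cl₂] / [COCl₂] = (0.00415)·(0.0291) / (0.0449) = 0.00269
ΔG = RT ln(Q_c/K_c) = (8.314 J mol⁻¹ K⁻¹)(800 K) × ln(0.00269/0.0181)
   = (6.651 kJ/mol)(-1.906) = -12.7 kJ/mol
ΔG < 0, so the forward reaction is spontaneous (proceeds forward).

ΔG = -12.7 kJ/mol; the forward reaction is spontaneous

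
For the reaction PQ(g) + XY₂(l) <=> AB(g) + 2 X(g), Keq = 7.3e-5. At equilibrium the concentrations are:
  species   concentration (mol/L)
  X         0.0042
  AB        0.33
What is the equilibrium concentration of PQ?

(XY₂ is a pure liquid — omitted from Keq.)
At equilibrium, Keq = [AB]·[X]² / [PQ] = 7.3e-5.
(0.33)·(0.0042)² / ([PQ]) = 7.3e-5
[PQ] = 0.0797 = 0.080 mol/L

[PQ] = 0.080 mol/L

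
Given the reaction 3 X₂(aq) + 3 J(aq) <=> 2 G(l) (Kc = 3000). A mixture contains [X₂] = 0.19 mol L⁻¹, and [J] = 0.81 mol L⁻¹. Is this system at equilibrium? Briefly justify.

(G is a pure liquid — omitted from Qc.)
Qc = 1 / ([X₂]³·[J]³) = 1 / ((0.19)³·(0.81)³) = 270
Qc = 270 < Kc = 3000: net forward reaction.

no; Q < K, reaction proceeds forward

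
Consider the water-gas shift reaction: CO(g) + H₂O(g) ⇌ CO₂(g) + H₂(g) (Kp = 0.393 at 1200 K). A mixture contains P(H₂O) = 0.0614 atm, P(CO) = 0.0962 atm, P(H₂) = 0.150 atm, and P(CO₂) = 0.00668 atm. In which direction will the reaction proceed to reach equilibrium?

Qp = P(CO₂)·P(H₂) / (P(CO)·P(H₂O)) = (0.00668)·(0.150) / ((0.0962)·(0.0614)) = 0.170
Qp = 0.170 < Kp = 0.393, so the forward reaction proceeds.

toward products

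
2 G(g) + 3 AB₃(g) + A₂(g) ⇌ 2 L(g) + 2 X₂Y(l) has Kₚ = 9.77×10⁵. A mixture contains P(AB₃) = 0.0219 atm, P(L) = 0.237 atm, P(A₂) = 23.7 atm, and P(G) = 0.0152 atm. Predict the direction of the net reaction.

(X₂Y is a pure liquid — omitted from Qₚ.)
Qₚ = P(L)² / (P(G)²·P(AB₃)³·P(A₂)) = (0.237)² / ((0.0152)²·(0.0219)³·(23.7)) = 9.77×10⁵
Qₚ = 9.77×10⁵ = Kₚ, so the system is already at equilibrium.

no net change (already at equilibrium)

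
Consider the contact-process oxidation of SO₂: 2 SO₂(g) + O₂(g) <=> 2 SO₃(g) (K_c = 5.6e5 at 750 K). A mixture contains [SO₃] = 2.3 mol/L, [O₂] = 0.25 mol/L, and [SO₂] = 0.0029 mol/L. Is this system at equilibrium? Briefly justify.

no; Q > K, reaction proceeds in reverse

Q_c = [SO₃]² / ([SO₂]²·[O₂]) = (2.3)² / ((0.0029)²·(0.25)) = 2.5e6
Q_c = 2.5e6 > K_c = 5.6e5: net reverse reaction.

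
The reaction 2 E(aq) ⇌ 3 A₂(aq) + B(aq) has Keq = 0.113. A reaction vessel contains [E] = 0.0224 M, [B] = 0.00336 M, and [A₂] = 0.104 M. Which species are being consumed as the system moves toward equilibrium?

E (reactants)

Q = [A₂]³·[B] / [E]² = (0.104)³·(0.00336) / (0.0224)² = 0.00753
Q = 0.00753 < Keq = 0.113: net forward reaction.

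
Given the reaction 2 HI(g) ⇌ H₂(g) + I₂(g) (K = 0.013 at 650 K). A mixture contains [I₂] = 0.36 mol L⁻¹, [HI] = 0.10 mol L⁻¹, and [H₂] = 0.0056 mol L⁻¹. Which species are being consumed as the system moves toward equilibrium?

H₂, I₂ (products)

Q = [H₂]·[I₂] / [HI]² = (0.0056)·(0.36) / (0.10)² = 0.20
Q = 0.20 > K = 0.013: net reverse reaction.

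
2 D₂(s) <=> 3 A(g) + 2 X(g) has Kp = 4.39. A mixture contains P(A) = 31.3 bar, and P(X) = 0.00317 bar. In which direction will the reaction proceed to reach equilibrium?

(D₂ is a pure solid — omitted from Qp.)
Qp = P(A)³·P(X)² = (31.3)³·(0.00317)² = 0.308
Qp = 0.308 < Kp = 4.39, so the forward reaction proceeds.

toward products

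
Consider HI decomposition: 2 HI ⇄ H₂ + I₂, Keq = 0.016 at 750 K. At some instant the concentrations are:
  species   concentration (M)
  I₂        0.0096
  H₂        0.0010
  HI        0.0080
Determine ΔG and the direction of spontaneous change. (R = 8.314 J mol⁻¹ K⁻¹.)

ΔG = 14.0 kJ/mol; the forward reaction is non-spontaneous

Q = [H₂]·[I₂] / [HI]² = (0.0010)·(0.0096) / (0.0080)² = 0.150
ΔG = RT ln(Q/Keq) = (8.314 J mol⁻¹ K⁻¹)(750 K) × ln(0.150/0.016)
   = (6.236 kJ/mol)(2.238) = 14.0 kJ/mol
ΔG > 0, so the forward reaction is non-spontaneous (proceeds in reverse).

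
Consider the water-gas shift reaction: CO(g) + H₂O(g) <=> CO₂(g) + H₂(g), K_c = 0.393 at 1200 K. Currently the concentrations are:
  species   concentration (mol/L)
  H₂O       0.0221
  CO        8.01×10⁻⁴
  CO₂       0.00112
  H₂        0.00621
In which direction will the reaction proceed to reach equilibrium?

no net change (already at equilibrium)

Q_c = [CO₂]·[H₂] / ([CO]·[H₂O]) = (0.00112)·(0.00621) / ((8.01×10⁻⁴)·(0.0221)) = 0.393
Q_c = 0.393 = K_c, so the system is already at equilibrium.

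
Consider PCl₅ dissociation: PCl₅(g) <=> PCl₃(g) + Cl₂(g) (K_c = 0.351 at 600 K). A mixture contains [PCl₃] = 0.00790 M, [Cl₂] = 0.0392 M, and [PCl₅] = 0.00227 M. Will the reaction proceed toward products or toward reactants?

Q_c = [PCl₃]·[Cl₂] / [PCl₅] = (0.00790)·(0.0392) / (0.00227) = 0.136
Q_c = 0.136 < K_c = 0.351, so the forward reaction proceeds.

forward (toward products)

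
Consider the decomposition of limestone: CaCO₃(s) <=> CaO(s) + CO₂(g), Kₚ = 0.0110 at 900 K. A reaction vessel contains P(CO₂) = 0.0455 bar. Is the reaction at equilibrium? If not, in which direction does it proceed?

reverse (toward reactants)

(CaCO₃, CaO are pure solids — omitted from Qₚ.)
Qₚ = P(CO₂) = 0.0455
Qₚ = 0.0455 > Kₚ = 0.0110, so the reverse reaction proceeds.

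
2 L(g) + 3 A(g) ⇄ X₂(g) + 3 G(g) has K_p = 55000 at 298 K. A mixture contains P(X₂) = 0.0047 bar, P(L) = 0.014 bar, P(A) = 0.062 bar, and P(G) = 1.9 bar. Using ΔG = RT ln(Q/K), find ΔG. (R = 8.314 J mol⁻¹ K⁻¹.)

Q_p = P(X₂)·P(G)³ / (P(L)²·P(A)³) = (0.0047)·(1.9)³ / ((0.014)²·(0.062)³) = 6.90×10⁵
ΔG = RT ln(Q_p/K_p) = (8.314 J mol⁻¹ K⁻¹)(298 K) × ln(6.90×10⁵/55000)
   = (2.478 kJ/mol)(2.529) = 6.27 kJ/mol
ΔG > 0, so the forward reaction is non-spontaneous (proceeds in reverse).

ΔG = 6.27 kJ/mol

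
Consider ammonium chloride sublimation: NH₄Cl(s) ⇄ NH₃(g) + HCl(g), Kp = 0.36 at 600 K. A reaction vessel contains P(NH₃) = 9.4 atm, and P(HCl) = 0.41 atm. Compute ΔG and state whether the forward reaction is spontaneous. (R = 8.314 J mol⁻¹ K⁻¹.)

ΔG = 11.8 kJ/mol; the forward reaction is non-spontaneous

(NH₄Cl is a pure solid — omitted from Qp.)
Qp = P(NH₃)·P(HCl) = (9.4)·(0.41) = 3.85
ΔG = RT ln(Qp/Kp) = (8.314 J mol⁻¹ K⁻¹)(600 K) × ln(3.85/0.36)
   = (4.988 kJ/mol)(2.370) = 11.8 kJ/mol
ΔG > 0, so the forward reaction is non-spontaneous (proceeds in reverse).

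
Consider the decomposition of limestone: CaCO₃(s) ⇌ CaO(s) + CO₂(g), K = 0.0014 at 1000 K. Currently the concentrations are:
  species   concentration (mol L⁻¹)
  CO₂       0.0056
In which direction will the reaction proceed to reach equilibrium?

(CaCO₃, CaO are pure solids — omitted from Q.)
Q = [CO₂] = 0.0056
Q = 0.0056 > K = 0.0014, so the reverse reaction proceeds.

reverse (toward reactants)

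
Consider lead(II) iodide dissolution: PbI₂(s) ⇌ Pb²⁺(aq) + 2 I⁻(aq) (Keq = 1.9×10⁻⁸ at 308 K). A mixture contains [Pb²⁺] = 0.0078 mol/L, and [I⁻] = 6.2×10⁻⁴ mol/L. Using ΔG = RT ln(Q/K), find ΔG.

(PbI₂ is a pure solid — omitted from Q.)
Q = [Pb²⁺]·[I⁻]² = (0.0078)·(6.2×10⁻⁴)² = 3.00×10⁻⁹
ΔG = RT ln(Q/Keq) = (8.314 J mol⁻¹ K⁻¹)(308 K) × ln(3.00×10⁻⁹/1.9×10⁻⁸)
   = (2.561 kJ/mol)(-1.846) = -4.73 kJ/mol
ΔG < 0, so the forward reaction is spontaneous (proceeds forward).

ΔG = -4.73 kJ/mol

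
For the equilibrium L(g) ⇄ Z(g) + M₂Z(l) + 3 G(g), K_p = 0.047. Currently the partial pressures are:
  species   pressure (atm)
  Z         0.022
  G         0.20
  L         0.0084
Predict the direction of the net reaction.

(M₂Z is a pure liquid — omitted from Q_p.)
Q_p = P(Z)·P(G)³ / P(L) = (0.022)·(0.20)³ / (0.0084) = 0.021
Q_p = 0.021 < K_p = 0.047, so the forward reaction proceeds.

forward (toward products)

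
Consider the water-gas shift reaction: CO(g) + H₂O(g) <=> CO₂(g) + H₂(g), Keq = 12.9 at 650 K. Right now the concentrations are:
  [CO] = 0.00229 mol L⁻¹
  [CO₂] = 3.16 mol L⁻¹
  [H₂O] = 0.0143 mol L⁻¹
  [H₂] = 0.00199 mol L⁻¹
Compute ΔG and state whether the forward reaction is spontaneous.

Q = [CO₂]·[H₂] / ([CO]·[H₂O]) = (3.16)·(0.00199) / ((0.00229)·(0.0143)) = 192
ΔG = RT ln(Q/Keq) = (8.314 J mol⁻¹ K⁻¹)(650 K) × ln(192/12.9)
   = (5.404 kJ/mol)(2.700) = 14.6 kJ/mol
ΔG > 0, so the forward reaction is non-spontaneous (proceeds in reverse).

ΔG = 14.6 kJ/mol; the forward reaction is non-spontaneous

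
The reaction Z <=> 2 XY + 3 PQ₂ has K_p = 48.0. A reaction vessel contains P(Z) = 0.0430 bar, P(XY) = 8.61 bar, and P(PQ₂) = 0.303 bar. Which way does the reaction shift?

neither direction; the system is at equilibrium

Q_p = P(XY)²·P(PQ₂)³ / P(Z) = (8.61)²·(0.303)³ / (0.0430) = 48.0
Q_p = 48.0 = K_p, so the system is already at equilibrium.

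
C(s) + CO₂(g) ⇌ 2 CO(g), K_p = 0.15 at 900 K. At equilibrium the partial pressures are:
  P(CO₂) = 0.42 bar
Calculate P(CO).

(C is a pure solid — omitted from K_p.)
At equilibrium, K_p = P(CO)² / P(CO₂) = 0.15.
(P(CO))² / (0.42) = 0.15
P(CO)² = 0.0630 ⇒ P(CO) = 0.25 bar

P(CO) = 0.25 bar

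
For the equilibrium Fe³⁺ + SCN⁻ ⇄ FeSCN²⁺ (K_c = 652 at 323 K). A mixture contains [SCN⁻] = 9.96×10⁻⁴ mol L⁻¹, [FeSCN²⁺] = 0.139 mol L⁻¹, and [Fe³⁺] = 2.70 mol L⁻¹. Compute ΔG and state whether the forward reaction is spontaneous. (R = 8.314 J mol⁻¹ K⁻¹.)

ΔG = -6.81 kJ/mol; the forward reaction is spontaneous

Q_c = [FeSCN²⁺] / ([Fe³⁺]·[SCN⁻]) = (0.139) / ((2.70)·(9.96×10⁻⁴)) = 51.7
ΔG = RT ln(Q_c/K_c) = (8.314 J mol⁻¹ K⁻¹)(323 K) × ln(51.7/652)
   = (2.685 kJ/mol)(-2.535) = -6.81 kJ/mol
ΔG < 0, so the forward reaction is spontaneous (proceeds forward).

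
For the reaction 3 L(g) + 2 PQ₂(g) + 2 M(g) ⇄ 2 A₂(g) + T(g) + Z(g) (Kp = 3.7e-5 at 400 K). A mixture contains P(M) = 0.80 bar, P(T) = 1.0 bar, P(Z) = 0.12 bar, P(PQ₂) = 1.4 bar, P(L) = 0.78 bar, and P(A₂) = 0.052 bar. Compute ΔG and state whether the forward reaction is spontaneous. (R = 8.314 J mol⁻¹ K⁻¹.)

Qp = P(A₂)²·P(T)·P(Z) / (P(L)³·P(PQ₂)²·P(M)²) = (0.052)²·(1.0)·(0.12) / ((0.78)³·(1.4)²·(0.80)²) = 5.45e-4
ΔG = RT ln(Qp/Kp) = (8.314 J mol⁻¹ K⁻¹)(400 K) × ln(5.45e-4/3.7e-5)
   = (3.326 kJ/mol)(2.690) = 8.95 kJ/mol
ΔG > 0, so the forward reaction is non-spontaneous (proceeds in reverse).

ΔG = 8.95 kJ/mol; the forward reaction is non-spontaneous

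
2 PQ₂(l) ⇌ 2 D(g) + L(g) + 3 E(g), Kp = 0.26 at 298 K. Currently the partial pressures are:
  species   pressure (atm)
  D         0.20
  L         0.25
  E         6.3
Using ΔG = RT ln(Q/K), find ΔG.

ΔG = 5.61 kJ/mol

(PQ₂ is a pure liquid — omitted from Qp.)
Qp = P(D)²·P(L)·P(E)³ = (0.20)²·(0.25)·(6.3)³ = 2.50
ΔG = RT ln(Qp/Kp) = (8.314 J mol⁻¹ K⁻¹)(298 K) × ln(2.50/0.26)
   = (2.478 kJ/mol)(2.263) = 5.61 kJ/mol
ΔG > 0, so the forward reaction is non-spontaneous (proceeds in reverse).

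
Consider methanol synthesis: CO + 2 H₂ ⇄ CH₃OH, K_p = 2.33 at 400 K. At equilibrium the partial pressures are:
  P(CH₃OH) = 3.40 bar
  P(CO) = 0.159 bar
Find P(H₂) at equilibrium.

P(H₂) = 3.03 bar

At equilibrium, K_p = P(CH₃OH) / (P(CO)·P(H₂)²) = 2.33.
(3.40) / ((0.159)·(P(H₂))²) = 2.33
P(H₂)² = 9.18 ⇒ P(H₂) = 3.03 bar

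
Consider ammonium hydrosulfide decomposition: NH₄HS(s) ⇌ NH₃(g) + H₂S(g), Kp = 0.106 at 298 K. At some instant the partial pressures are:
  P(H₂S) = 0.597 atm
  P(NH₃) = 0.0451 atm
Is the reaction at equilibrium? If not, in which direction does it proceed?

(NH₄HS is a pure solid — omitted from Qp.)
Qp = P(NH₃)·P(H₂S) = (0.0451)·(0.597) = 0.0269
Qp = 0.0269 < Kp = 0.106, so the forward reaction proceeds.

to the right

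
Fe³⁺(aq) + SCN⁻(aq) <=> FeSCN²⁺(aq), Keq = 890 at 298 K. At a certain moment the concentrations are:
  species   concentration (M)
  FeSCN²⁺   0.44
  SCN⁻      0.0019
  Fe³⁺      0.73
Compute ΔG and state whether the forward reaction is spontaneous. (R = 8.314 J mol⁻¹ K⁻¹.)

Q = [FeSCN²⁺] / ([Fe³⁺]·[SCN⁻]) = (0.44) / ((0.73)·(0.0019)) = 317
ΔG = RT ln(Q/Keq) = (8.314 J mol⁻¹ K⁻¹)(298 K) × ln(317/890)
   = (2.478 kJ/mol)(-1.032) = -2.56 kJ/mol
ΔG < 0, so the forward reaction is spontaneous (proceeds forward).

ΔG = -2.56 kJ/mol; the forward reaction is spontaneous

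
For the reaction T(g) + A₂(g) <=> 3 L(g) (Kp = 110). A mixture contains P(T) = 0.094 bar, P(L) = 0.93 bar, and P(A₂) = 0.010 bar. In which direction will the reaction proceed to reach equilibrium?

Qp = P(L)³ / (P(T)·P(A₂)) = (0.93)³ / ((0.094)·(0.010)) = 860
Qp = 860 > Kp = 110, so the reverse reaction proceeds.

in the reverse direction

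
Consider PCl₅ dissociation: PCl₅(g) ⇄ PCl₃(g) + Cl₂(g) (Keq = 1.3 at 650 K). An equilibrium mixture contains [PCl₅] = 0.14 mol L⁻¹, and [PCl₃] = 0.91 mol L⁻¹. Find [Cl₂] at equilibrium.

[Cl₂] = 0.20 mol L⁻¹

At equilibrium, Keq = [PCl₃]·[Cl₂] / [PCl₅] = 1.3.
(0.91)·([Cl₂]) / (0.14) = 1.3
[Cl₂] = 0.200 = 0.20 mol L⁻¹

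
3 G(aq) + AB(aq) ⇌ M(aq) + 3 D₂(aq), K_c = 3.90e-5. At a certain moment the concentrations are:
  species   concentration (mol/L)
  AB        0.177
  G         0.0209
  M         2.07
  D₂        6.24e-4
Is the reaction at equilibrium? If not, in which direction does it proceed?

Q_c = [M]·[D₂]³ / ([G]³·[AB]) = (2.07)·(6.24e-4)³ / ((0.0209)³·(0.177)) = 3.11e-4
Q_c = 3.11e-4 > K_c = 3.90e-5, so the reverse reaction proceeds.

toward reactants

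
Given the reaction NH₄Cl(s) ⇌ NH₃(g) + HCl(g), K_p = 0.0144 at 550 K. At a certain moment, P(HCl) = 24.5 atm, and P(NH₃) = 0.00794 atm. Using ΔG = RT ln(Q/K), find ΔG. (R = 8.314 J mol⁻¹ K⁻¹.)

(NH₄Cl is a pure solid — omitted from Q_p.)
Q_p = P(NH₃)·P(HCl) = (0.00794)·(24.5) = 0.195
ΔG = RT ln(Q_p/K_p) = (8.314 J mol⁻¹ K⁻¹)(550 K) × ln(0.195/0.0144)
   = (4.573 kJ/mol)(2.606) = 11.9 kJ/mol
ΔG > 0, so the forward reaction is non-spontaneous (proceeds in reverse).

ΔG = 11.9 kJ/mol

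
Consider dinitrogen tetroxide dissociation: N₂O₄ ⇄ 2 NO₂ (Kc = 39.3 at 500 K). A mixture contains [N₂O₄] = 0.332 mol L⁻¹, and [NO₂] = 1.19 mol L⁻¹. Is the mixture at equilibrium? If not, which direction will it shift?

Qc = [NO₂]² / [N₂O₄] = (1.19)² / (0.332) = 4.27
Qc = 4.27 < Kc = 39.3: net forward reaction.

no; Q < K, reaction proceeds forward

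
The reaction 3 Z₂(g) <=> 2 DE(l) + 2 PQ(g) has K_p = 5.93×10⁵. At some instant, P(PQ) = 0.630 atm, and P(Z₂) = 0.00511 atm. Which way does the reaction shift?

in the reverse direction

(DE is a pure liquid — omitted from Q_p.)
Q_p = P(PQ)² / P(Z₂)³ = (0.630)² / (0.00511)³ = 2.97×10⁶
Q_p = 2.97×10⁶ > K_p = 5.93×10⁵, so the reverse reaction proceeds.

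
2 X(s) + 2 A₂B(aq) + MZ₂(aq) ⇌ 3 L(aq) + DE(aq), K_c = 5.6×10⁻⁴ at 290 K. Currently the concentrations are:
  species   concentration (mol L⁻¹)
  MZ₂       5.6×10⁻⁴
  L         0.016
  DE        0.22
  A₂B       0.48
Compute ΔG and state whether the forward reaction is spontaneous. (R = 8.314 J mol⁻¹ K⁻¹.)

(X is a pure solid — omitted from Q_c.)
Q_c = [L]³·[DE] / ([A₂B]²·[MZ₂]) = (0.016)³·(0.22) / ((0.48)²·(5.6×10⁻⁴)) = 0.00698
ΔG = RT ln(Q_c/K_c) = (8.314 J mol⁻¹ K⁻¹)(290 K) × ln(0.00698/5.6×10⁻⁴)
   = (2.411 kJ/mol)(2.523) = 6.08 kJ/mol
ΔG > 0, so the forward reaction is non-spontaneous (proceeds in reverse).

ΔG = 6.08 kJ/mol; the forward reaction is non-spontaneous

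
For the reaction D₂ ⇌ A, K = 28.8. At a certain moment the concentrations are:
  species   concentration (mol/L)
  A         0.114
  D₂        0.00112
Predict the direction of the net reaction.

in the reverse direction

Q = [A] / [D₂] = (0.114) / (0.00112) = 102
Q = 102 > K = 28.8, so the reverse reaction proceeds.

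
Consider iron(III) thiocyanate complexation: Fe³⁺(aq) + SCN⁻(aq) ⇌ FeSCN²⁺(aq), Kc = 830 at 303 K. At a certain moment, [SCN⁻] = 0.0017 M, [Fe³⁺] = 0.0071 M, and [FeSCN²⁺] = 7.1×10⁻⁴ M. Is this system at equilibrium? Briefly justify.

no; Q < K, reaction proceeds forward

Qc = [FeSCN²⁺] / ([Fe³⁺]·[SCN⁻]) = (7.1×10⁻⁴) / ((0.0071)·(0.0017)) = 59
Qc = 59 < Kc = 830: net forward reaction.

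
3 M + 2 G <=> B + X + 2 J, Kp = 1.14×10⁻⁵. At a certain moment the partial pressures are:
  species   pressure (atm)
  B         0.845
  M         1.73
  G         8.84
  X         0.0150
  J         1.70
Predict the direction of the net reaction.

toward reactants

Qp = P(B)·P(X)·P(J)² / (P(M)³·P(G)²) = (0.845)·(0.0150)·(1.70)² / ((1.73)³·(8.84)²) = 9.05×10⁻⁵
Qp = 9.05×10⁻⁵ > Kp = 1.14×10⁻⁵, so the reverse reaction proceeds.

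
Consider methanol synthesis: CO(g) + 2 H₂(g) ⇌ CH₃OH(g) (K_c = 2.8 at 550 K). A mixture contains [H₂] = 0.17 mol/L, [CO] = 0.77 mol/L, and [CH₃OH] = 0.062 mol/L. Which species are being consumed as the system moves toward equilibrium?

Q_c = [CH₃OH] / ([CO]·[H₂]²) = (0.062) / ((0.77)·(0.17)²) = 2.8
Q_c = 2.8 = K_c; the system is at equilibrium.

none (at equilibrium)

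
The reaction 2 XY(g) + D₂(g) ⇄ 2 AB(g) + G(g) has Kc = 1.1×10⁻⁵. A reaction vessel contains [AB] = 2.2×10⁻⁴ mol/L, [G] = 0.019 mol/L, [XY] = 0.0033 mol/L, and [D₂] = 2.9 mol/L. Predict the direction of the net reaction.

Qc = [AB]²·[G] / ([XY]²·[D₂]) = (2.2×10⁻⁴)²·(0.019) / ((0.0033)²·(2.9)) = 2.9×10⁻⁵
Qc = 2.9×10⁻⁵ > Kc = 1.1×10⁻⁵, so the reverse reaction proceeds.

in the reverse direction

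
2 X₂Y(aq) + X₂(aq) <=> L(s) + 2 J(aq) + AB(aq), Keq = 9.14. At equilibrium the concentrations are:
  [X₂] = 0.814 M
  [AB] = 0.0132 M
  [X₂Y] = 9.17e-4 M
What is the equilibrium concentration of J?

(L is a pure solid — omitted from Keq.)
At equilibrium, Keq = [J]²·[AB] / ([X₂Y]²·[X₂]) = 9.14.
([J])²·(0.0132) / ((9.17e-4)²·(0.814)) = 9.14
[J]² = 4.74e-4 ⇒ [J] = 0.0218 M

[J] = 0.0218 M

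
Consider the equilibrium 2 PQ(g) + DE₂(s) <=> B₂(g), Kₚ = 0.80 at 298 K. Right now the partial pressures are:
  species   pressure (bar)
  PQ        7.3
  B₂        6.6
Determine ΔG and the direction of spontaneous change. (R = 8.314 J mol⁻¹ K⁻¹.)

(DE₂ is a pure solid — omitted from Qₚ.)
Qₚ = P(B₂) / P(PQ)² = (6.6) / (7.3)² = 0.124
ΔG = RT ln(Qₚ/Kₚ) = (8.314 J mol⁻¹ K⁻¹)(298 K) × ln(0.124/0.80)
   = (2.478 kJ/mol)(-1.864) = -4.62 kJ/mol
ΔG < 0, so the forward reaction is spontaneous (proceeds forward).

ΔG = -4.62 kJ/mol; the forward reaction is spontaneous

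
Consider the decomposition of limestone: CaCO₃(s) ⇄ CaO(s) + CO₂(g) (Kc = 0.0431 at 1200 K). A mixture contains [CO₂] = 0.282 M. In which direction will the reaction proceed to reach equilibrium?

in the reverse direction

(CaCO₃, CaO are pure solids — omitted from Qc.)
Qc = [CO₂] = 0.282
Qc = 0.282 > Kc = 0.0431, so the reverse reaction proceeds.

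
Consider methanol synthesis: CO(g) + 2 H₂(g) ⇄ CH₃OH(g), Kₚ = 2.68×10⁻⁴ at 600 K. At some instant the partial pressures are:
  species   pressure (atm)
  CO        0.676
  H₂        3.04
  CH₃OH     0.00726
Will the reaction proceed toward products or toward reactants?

Qₚ = P(CH₃OH) / (P(CO)·P(H₂)²) = (0.00726) / ((0.676)·(3.04)²) = 0.00116
Qₚ = 0.00116 > Kₚ = 2.68×10⁻⁴, so the reverse reaction proceeds.

reverse (toward reactants)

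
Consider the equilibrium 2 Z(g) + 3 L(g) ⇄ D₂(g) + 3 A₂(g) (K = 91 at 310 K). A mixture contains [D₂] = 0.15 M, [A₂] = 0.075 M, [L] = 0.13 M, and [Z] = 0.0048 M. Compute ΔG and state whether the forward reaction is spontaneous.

Q = [D₂]·[A₂]³ / ([Z]²·[L]³) = (0.15)·(0.075)³ / ((0.0048)²·(0.13)³) = 1250
ΔG = RT ln(Q/K) = (8.314 J mol⁻¹ K⁻¹)(310 K) × ln(1250/91)
   = (2.577 kJ/mol)(2.620) = 6.75 kJ/mol
ΔG > 0, so the forward reaction is non-spontaneous (proceeds in reverse).

ΔG = 6.75 kJ/mol; the forward reaction is non-spontaneous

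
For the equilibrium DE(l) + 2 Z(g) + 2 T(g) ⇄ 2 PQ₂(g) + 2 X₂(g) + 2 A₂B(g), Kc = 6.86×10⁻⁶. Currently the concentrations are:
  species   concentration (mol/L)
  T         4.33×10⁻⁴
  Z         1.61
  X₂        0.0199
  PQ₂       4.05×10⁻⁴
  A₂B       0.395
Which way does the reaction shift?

(DE is a pure liquid — omitted from Qc.)
Qc = [PQ₂]²·[X₂]²·[A₂B]² / ([Z]²·[T]²) = (4.05×10⁻⁴)²·(0.0199)²·(0.395)² / ((1.61)²·(4.33×10⁻⁴)²) = 2.09×10⁻⁵
Qc = 2.09×10⁻⁵ > Kc = 6.86×10⁻⁶, so the reverse reaction proceeds.

in the reverse direction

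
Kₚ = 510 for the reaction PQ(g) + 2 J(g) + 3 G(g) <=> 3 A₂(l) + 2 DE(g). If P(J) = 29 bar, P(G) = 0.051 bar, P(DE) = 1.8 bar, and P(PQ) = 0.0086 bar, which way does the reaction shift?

(A₂ is a pure liquid — omitted from Qₚ.)
Qₚ = P(DE)² / (P(PQ)·P(J)²·P(G)³) = (1.8)² / ((0.0086)·(29)²·(0.051)³) = 3400
Qₚ = 3400 > Kₚ = 510, so the reverse reaction proceeds.

to the left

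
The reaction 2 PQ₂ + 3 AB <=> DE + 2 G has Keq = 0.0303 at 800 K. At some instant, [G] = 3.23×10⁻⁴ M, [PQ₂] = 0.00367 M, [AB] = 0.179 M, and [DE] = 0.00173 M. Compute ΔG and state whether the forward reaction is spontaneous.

ΔG = -17.0 kJ/mol; the forward reaction is spontaneous

Q = [DE]·[G]² / ([PQ₂]²·[AB]³) = (0.00173)·(3.23×10⁻⁴)² / ((0.00367)²·(0.179)³) = 0.00234
ΔG = RT ln(Q/Keq) = (8.314 J mol⁻¹ K⁻¹)(800 K) × ln(0.00234/0.0303)
   = (6.651 kJ/mol)(-2.561) = -17.0 kJ/mol
ΔG < 0, so the forward reaction is spontaneous (proceeds forward).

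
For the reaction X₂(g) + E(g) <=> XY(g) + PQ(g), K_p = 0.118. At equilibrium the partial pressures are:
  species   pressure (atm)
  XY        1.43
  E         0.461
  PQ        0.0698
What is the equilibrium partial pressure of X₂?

P(X₂) = 1.83 atm

At equilibrium, K_p = P(XY)·P(PQ) / (P(X₂)·P(E)) = 0.118.
(1.43)·(0.0698) / ((P(X₂))·(0.461)) = 0.118
P(X₂) = 1.83 atm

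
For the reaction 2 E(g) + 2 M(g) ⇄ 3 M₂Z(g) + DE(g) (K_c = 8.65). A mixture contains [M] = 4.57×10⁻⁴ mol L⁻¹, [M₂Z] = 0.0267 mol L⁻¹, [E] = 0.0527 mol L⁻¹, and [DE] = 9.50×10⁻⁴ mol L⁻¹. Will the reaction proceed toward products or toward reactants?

toward reactants

Q_c = [M₂Z]³·[DE] / ([E]²·[M]²) = (0.0267)³·(9.50×10⁻⁴) / ((0.0527)²·(4.57×10⁻⁴)²) = 31.2
Q_c = 31.2 > K_c = 8.65, so the reverse reaction proceeds.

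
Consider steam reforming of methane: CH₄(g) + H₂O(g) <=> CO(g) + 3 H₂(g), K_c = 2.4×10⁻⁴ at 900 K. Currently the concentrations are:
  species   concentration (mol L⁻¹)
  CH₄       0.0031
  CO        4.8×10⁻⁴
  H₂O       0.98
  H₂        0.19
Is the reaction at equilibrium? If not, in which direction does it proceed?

Q_c = [CO]·[H₂]³ / ([CH₄]·[H₂O]) = (4.8×10⁻⁴)·(0.19)³ / ((0.0031)·(0.98)) = 0.0011
Q_c = 0.0011 > K_c = 2.4×10⁻⁴, so the reverse reaction proceeds.

toward reactants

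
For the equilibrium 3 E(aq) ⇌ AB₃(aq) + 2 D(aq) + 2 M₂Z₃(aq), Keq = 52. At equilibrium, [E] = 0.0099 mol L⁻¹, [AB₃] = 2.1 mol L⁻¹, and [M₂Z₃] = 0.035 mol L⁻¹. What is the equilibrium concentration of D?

[D] = 0.14 mol L⁻¹

At equilibrium, Keq = [AB₃]·[D]²·[M₂Z₃]² / [E]³ = 52.
(2.1)·([D])²·(0.035)² / (0.0099)³ = 52
[D]² = 0.0196 ⇒ [D] = 0.14 mol L⁻¹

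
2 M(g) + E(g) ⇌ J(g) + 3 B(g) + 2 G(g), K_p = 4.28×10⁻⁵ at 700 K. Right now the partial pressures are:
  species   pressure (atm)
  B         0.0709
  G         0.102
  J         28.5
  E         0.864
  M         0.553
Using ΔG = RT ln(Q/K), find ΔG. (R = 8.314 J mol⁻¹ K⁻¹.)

Q_p = P(J)·P(B)³·P(G)² / (P(M)²·P(E)) = (28.5)·(0.0709)³·(0.102)² / ((0.553)²·(0.864)) = 4.00×10⁻⁴
ΔG = RT ln(Q_p/K_p) = (8.314 J mol⁻¹ K⁻¹)(700 K) × ln(4.00×10⁻⁴/4.28×10⁻⁵)
   = (5.820 kJ/mol)(2.235) = 13.0 kJ/mol
ΔG > 0, so the forward reaction is non-spontaneous (proceeds in reverse).

ΔG = 13.0 kJ/mol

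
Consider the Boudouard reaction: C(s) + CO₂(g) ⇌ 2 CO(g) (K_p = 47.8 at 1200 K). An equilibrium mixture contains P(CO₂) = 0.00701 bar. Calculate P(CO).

(C is a pure solid — omitted from K_p.)
At equilibrium, K_p = P(CO)² / P(CO₂) = 47.8.
(P(CO))² / (0.00701) = 47.8
P(CO)² = 0.335 ⇒ P(CO) = 0.579 bar

P(CO) = 0.579 bar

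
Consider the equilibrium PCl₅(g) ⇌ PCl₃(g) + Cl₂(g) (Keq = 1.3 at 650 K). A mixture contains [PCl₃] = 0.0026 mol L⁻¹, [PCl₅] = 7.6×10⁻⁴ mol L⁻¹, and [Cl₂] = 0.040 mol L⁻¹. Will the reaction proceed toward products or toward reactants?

in the forward direction

Q = [PCl₃]·[Cl₂] / [PCl₅] = (0.0026)·(0.040) / (7.6×10⁻⁴) = 0.14
Q = 0.14 < Keq = 1.3, so the forward reaction proceeds.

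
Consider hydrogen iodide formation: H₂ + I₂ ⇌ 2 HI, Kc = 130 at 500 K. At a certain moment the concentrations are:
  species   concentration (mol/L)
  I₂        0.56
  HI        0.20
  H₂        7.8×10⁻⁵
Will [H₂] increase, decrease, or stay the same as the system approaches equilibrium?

Qc = [HI]² / ([H₂]·[I₂]) = (0.20)² / ((7.8×10⁻⁵)·(0.56)) = 920
Qc = 920 > Kc = 130: net reverse reaction.
H₂ is a reactant, so it increases.

increase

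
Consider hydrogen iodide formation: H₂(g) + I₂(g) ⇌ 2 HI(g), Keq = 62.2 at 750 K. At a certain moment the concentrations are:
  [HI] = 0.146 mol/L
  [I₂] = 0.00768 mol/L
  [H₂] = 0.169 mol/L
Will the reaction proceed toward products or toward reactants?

in the forward direction

Q = [HI]² / ([H₂]·[I₂]) = (0.146)² / ((0.169)·(0.00768)) = 16.4
Q = 16.4 < Keq = 62.2, so the forward reaction proceeds.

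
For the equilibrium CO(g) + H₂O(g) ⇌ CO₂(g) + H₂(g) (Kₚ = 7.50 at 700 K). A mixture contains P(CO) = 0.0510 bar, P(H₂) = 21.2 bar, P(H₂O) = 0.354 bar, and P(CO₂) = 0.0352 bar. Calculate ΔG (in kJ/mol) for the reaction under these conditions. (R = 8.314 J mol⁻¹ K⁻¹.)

Qₚ = P(CO₂)·P(H₂) / (P(CO)·P(H₂O)) = (0.0352)·(21.2) / ((0.0510)·(0.354)) = 41.3
ΔG = RT ln(Qₚ/Kₚ) = (8.314 J mol⁻¹ K⁻¹)(700 K) × ln(41.3/7.50)
   = (5.820 kJ/mol)(1.706) = 9.93 kJ/mol
ΔG > 0, so the forward reaction is non-spontaneous (proceeds in reverse).

ΔG = 9.93 kJ/mol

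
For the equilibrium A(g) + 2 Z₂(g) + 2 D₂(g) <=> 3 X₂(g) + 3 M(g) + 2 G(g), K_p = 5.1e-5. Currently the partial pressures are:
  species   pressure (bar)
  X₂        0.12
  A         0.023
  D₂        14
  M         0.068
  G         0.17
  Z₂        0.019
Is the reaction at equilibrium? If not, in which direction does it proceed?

Q_p = P(X₂)³·P(M)³·P(G)² / (P(A)·P(Z₂)²·P(D₂)²) = (0.12)³·(0.068)³·(0.17)² / ((0.023)·(0.019)²·(14)²) = 9.6e-6
Q_p = 9.6e-6 < K_p = 5.1e-5, so the forward reaction proceeds.

to the right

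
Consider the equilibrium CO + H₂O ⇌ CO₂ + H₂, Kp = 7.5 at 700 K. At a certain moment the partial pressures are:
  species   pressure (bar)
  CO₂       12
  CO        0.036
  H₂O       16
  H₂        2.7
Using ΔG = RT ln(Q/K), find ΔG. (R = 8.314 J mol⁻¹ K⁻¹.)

Qp = P(CO₂)·P(H₂) / (P(CO)·P(H₂O)) = (12)·(2.7) / ((0.036)·(16)) = 56.2
ΔG = RT ln(Qp/Kp) = (8.314 J mol⁻¹ K⁻¹)(700 K) × ln(56.2/7.5)
   = (5.820 kJ/mol)(2.014) = 11.7 kJ/mol
ΔG > 0, so the forward reaction is non-spontaneous (proceeds in reverse).

ΔG = 11.7 kJ/mol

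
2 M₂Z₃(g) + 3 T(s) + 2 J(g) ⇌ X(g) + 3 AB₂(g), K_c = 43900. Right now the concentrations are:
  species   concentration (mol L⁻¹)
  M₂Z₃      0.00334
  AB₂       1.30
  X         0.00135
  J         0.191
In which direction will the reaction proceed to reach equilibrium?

(T is a pure solid — omitted from Q_c.)
Q_c = [X]·[AB₂]³ / ([M₂Z₃]²·[J]²) = (0.00135)·(1.30)³ / ((0.00334)²·(0.191)²) = 7290
Q_c = 7290 < K_c = 43900, so the forward reaction proceeds.

in the forward direction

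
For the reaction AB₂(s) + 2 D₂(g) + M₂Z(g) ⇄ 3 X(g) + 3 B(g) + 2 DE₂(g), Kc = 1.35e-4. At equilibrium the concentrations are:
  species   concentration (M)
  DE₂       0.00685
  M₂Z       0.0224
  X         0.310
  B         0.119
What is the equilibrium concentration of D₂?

[D₂] = 0.0279 M

(AB₂ is a pure solid — omitted from Kc.)
At equilibrium, Kc = [X]³·[B]³·[DE₂]² / ([D₂]²·[M₂Z]) = 1.35e-4.
(0.310)³·(0.119)³·(0.00685)² / (([D₂])²·(0.0224)) = 1.35e-4
[D₂]² = 7.79e-4 ⇒ [D₂] = 0.0279 M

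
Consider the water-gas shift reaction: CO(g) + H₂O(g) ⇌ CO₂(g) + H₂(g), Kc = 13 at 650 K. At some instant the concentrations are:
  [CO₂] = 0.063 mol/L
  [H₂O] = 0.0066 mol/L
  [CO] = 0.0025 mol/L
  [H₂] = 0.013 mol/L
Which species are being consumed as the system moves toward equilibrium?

Qc = [CO₂]·[H₂] / ([CO]·[H₂O]) = (0.063)·(0.013) / ((0.0025)·(0.0066)) = 50
Qc = 50 > Kc = 13: net reverse reaction.

CO₂, H₂ (products)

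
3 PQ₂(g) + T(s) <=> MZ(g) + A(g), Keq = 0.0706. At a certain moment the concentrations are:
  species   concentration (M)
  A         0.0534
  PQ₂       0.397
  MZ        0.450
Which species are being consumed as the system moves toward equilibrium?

(T is a pure solid — omitted from Q.)
Q = [MZ]·[A] / [PQ₂]³ = (0.450)·(0.0534) / (0.397)³ = 0.384
Q = 0.384 > Keq = 0.0706: net reverse reaction.

MZ, A (products)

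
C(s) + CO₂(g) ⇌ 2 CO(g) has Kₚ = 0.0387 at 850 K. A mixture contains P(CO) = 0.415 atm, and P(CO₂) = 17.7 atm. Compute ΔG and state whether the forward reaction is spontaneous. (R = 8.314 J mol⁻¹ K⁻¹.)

(C is a pure solid — omitted from Qₚ.)
Qₚ = P(CO)² / P(CO₂) = (0.415)² / (17.7) = 0.00973
ΔG = RT ln(Qₚ/Kₚ) = (8.314 J mol⁻¹ K⁻¹)(850 K) × ln(0.00973/0.0387)
   = (7.067 kJ/mol)(-1.381) = -9.76 kJ/mol
ΔG < 0, so the forward reaction is spontaneous (proceeds forward).

ΔG = -9.76 kJ/mol; the forward reaction is spontaneous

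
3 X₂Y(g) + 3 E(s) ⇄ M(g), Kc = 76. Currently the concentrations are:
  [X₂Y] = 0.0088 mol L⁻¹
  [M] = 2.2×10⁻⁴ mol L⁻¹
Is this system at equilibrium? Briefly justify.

no; Q > K, reaction proceeds in reverse

(E is a pure solid — omitted from Qc.)
Qc = [M] / [X₂Y]³ = (2.2×10⁻⁴) / (0.0088)³ = 320
Qc = 320 > Kc = 76: net reverse reaction.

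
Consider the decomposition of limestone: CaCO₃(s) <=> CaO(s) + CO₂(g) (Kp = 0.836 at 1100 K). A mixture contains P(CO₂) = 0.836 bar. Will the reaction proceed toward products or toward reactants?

(CaCO₃, CaO are pure solids — omitted from Qp.)
Qp = P(CO₂) = 0.836
Qp = 0.836 = Kp, so the system is already at equilibrium.

neither direction; the system is at equilibrium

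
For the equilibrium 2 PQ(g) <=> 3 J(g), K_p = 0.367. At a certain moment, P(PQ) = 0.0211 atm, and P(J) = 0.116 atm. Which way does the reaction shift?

Q_p = P(J)³ / P(PQ)² = (0.116)³ / (0.0211)² = 3.51
Q_p = 3.51 > K_p = 0.367, so the reverse reaction proceeds.

in the reverse direction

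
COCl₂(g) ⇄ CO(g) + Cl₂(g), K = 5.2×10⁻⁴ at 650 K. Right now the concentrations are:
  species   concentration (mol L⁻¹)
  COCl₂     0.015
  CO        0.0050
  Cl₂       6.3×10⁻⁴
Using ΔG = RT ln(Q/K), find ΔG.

ΔG = -4.90 kJ/mol

Q = [CO]·[Cl₂] / [COCl₂] = (0.0050)·(6.3×10⁻⁴) / (0.015) = 2.10×10⁻⁴
ΔG = RT ln(Q/K) = (8.314 J mol⁻¹ K⁻¹)(650 K) × ln(2.10×10⁻⁴/5.2×10⁻⁴)
   = (5.404 kJ/mol)(-0.9067) = -4.90 kJ/mol
ΔG < 0, so the forward reaction is spontaneous (proceeds forward).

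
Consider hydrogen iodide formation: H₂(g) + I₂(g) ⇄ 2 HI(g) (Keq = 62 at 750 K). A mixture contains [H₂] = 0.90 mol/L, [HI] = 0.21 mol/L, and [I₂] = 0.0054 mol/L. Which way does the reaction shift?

toward products

Q = [HI]² / ([H₂]·[I₂]) = (0.21)² / ((0.90)·(0.0054)) = 9.1
Q = 9.1 < Keq = 62, so the forward reaction proceeds.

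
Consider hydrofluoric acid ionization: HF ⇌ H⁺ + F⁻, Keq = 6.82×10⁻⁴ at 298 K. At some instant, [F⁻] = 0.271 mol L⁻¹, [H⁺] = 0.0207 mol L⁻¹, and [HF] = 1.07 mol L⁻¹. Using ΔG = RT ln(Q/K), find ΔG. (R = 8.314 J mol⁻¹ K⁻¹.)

Q = [H⁺]·[F⁻] / [HF] = (0.0207)·(0.271) / (1.07) = 0.00524
ΔG = RT ln(Q/Keq) = (8.314 J mol⁻¹ K⁻¹)(298 K) × ln(0.00524/6.82×10⁻⁴)
   = (2.478 kJ/mol)(2.039) = 5.05 kJ/mol
ΔG > 0, so the forward reaction is non-spontaneous (proceeds in reverse).

ΔG = 5.05 kJ/mol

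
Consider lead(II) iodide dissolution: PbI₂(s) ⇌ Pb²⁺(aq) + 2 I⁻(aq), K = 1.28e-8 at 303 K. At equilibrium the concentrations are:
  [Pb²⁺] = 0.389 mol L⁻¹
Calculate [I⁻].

(PbI₂ is a pure solid — omitted from K.)
At equilibrium, K = [Pb²⁺]·[I⁻]² = 1.28e-8.
(0.389)·([I⁻])² = 1.28e-8
[I⁻]² = 3.29e-8 ⇒ [I⁻] = 1.81e-4 mol L⁻¹

[I⁻] = 1.81e-4 mol L⁻¹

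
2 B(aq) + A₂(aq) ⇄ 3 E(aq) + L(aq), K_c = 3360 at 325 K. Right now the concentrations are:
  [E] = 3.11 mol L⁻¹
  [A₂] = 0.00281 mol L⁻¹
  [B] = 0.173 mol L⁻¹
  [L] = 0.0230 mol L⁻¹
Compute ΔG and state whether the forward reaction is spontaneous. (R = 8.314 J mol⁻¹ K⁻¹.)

Q_c = [E]³·[L] / ([B]²·[A₂]) = (3.11)³·(0.0230) / ((0.173)²·(0.00281)) = 8230
ΔG = RT ln(Q_c/K_c) = (8.314 J mol⁻¹ K⁻¹)(325 K) × ln(8230/3360)
   = (2.702 kJ/mol)(0.8958) = 2.42 kJ/mol
ΔG > 0, so the forward reaction is non-spontaneous (proceeds in reverse).

ΔG = 2.42 kJ/mol; the forward reaction is non-spontaneous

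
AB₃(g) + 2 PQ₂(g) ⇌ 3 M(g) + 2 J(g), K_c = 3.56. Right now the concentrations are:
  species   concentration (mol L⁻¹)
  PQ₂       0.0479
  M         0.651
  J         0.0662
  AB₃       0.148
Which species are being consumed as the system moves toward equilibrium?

none (at equilibrium)

Q_c = [M]³·[J]² / ([AB₃]·[PQ₂]²) = (0.651)³·(0.0662)² / ((0.148)·(0.0479)²) = 3.56
Q_c = 3.56 = K_c; the system is at equilibrium.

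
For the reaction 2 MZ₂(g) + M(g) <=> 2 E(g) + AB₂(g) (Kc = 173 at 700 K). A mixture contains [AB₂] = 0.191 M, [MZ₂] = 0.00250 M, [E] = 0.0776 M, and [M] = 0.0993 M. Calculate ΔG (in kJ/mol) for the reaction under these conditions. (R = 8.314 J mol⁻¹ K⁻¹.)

ΔG = 13.8 kJ/mol

Qc = [E]²·[AB₂] / ([MZ₂]²·[M]) = (0.0776)²·(0.191) / ((0.00250)²·(0.0993)) = 1850
ΔG = RT ln(Qc/Kc) = (8.314 J mol⁻¹ K⁻¹)(700 K) × ln(1850/173)
   = (5.820 kJ/mol)(2.370) = 13.8 kJ/mol
ΔG > 0, so the forward reaction is non-spontaneous (proceeds in reverse).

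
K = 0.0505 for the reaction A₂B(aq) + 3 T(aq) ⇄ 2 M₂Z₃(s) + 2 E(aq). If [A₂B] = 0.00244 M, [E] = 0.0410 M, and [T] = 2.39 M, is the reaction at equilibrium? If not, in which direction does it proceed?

(M₂Z₃ is a pure solid — omitted from Q.)
Q = [E]² / ([A₂B]·[T]³) = (0.0410)² / ((0.00244)·(2.39)³) = 0.0505
Q = 0.0505 = K, so the system is already at equilibrium.

at equilibrium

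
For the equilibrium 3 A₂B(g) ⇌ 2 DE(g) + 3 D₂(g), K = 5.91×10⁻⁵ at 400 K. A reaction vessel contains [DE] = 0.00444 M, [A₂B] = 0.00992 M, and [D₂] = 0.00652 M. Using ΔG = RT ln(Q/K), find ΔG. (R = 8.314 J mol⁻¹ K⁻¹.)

ΔG = -7.84 kJ/mol

Q = [DE]²·[D₂]³ / [A₂B]³ = (0.00444)²·(0.00652)³ / (0.00992)³ = 5.60×10⁻⁶
ΔG = RT ln(Q/K) = (8.314 J mol⁻¹ K⁻¹)(400 K) × ln(5.60×10⁻⁶/5.91×10⁻⁵)
   = (3.326 kJ/mol)(-2.356) = -7.84 kJ/mol
ΔG < 0, so the forward reaction is spontaneous (proceeds forward).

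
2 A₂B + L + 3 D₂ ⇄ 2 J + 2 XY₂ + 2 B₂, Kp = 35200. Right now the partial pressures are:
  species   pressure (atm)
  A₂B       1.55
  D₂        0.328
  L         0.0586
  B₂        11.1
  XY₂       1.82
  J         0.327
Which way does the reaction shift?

to the right

Qp = P(J)²·P(XY₂)²·P(B₂)² / (P(A₂B)²·P(L)·P(D₂)³) = (0.327)²·(1.82)²·(11.1)² / ((1.55)²·(0.0586)·(0.328)³) = 8780
Qp = 8780 < Kp = 35200, so the forward reaction proceeds.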